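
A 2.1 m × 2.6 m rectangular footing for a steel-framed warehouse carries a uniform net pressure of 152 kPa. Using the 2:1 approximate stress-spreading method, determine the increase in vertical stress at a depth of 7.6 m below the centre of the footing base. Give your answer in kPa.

By the 2:1 method the load spreads at 1 horizontal : 2 vertical, so at depth z the loaded area has grown by z in each plan dimension:
Δσ = qBL/((B+z)(L+z)) = 152×2.1×2.6/((2.1+7.6)(2.6+7.6)) = 8.3881 kPa

Δσ_z ≈ 8.39 kPa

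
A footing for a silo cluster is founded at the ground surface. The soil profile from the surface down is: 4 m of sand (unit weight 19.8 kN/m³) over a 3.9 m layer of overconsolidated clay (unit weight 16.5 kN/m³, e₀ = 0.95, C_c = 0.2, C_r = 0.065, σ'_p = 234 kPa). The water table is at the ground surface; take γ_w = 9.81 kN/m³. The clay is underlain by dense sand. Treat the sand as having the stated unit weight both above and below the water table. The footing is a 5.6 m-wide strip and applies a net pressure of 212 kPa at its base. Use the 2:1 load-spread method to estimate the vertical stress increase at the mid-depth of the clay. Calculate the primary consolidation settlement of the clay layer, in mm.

S_c ≈ 60.9 mm

Mid-depth of clay below the ground surface: z = 4 + 3.9/2 = 5.95 m.
Total vertical stress at mid-clay: σ_v = 19.8×4 + 16.5×1.95 = 111.38 kPa.
Pore pressure: u = 9.81×(5.95 − 0) = 58.37 kPa.
Initial effective stress: σ'_0 = σ_v − u = 111.38 − 58.37 = 53.01 kPa.
Stress increase at mid-clay by the 2:1 spreading method:
Δσ = qB/(B+z) = 212×5.6/(5.6+5.95) = 102.79 kPa
Final effective stress: σ'_f = 53.01 + 102.79 = 155.8 kPa.
σ'_f = 155.8 ≤ σ'_p = 234 kPa, so the clay remains overconsolidated and only the recompression index applies:
S_c = C_r·H/(1+e₀)·log₁₀(σ'_f/σ'_0) = 0.065×3.9/1.95×log₁₀(155.8/53.01)
    = 0.13 × 0.46821 = 0.06087 m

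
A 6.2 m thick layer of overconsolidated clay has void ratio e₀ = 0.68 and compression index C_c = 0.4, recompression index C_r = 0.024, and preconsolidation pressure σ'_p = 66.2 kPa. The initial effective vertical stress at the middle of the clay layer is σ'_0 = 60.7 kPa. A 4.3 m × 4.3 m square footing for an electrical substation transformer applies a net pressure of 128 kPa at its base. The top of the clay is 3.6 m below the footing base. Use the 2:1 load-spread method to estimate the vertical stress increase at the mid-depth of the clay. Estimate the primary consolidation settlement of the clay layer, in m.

S_c ≈ 0.127 m

Mid-depth of clay below the footing base: z = 3.6 + 6.2/2 = 6.7 m.
Stress increase at mid-clay by the 2:1 spreading method:
Δσ = qBL/((B+z)(L+z)) = 128×4.3×4.3/((4.3+6.7)(4.3+6.7)) = 19.56 kPa
Final effective stress: σ'_f = 60.7 + 19.56 = 80.26 kPa.
σ'_f = 80.26 > σ'_p = 66.2 kPa, so the stress path crosses the preconsolidation pressure — recompression up to σ'_p, then virgin compression beyond:
S_c = H/(1+e₀)·[C_r·log₁₀(σ'_p/σ'_0) + C_c·log₁₀(σ'_f/σ'_p)]
    = 6.2/1.68 × [0.024×log₁₀(66.2/60.7) + 0.4×log₁₀(80.26/66.2)]
    = 3.6905 × [0.00090406 + 0.033456] = 0.1268 m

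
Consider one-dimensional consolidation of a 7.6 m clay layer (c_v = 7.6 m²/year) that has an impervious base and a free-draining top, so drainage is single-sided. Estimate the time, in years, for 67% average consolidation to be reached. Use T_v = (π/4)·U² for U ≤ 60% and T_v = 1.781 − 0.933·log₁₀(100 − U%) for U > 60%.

Drainage path length: H_d = H = 7.6 m (single drainage).
U > 60%: T_v = 1.781 − 0.933·log₁₀(100 − 67) = 0.36423.
t = T_v·H_d²/c_v = 0.36423×7.6²/7.6 = 2.768 years.

t ≈ 2.77 years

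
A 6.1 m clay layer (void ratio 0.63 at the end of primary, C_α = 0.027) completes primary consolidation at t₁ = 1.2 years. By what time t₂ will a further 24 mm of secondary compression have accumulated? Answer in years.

t₂ ≈ 2.07 years

S_s = C_α·H/(1+e_p)·log₁₀(t₂/t₁) ⇒ log₁₀(t₂/t₁) = S_s·(1+e_p)/(C_α·H).
log₁₀(t₂/t₁) = 0.024 × (1+0.63) / (0.027×6.1) = 0.2375
t₂ = t₁ × 10^0.2375 = 1.2 × 1.728 = 2.073 years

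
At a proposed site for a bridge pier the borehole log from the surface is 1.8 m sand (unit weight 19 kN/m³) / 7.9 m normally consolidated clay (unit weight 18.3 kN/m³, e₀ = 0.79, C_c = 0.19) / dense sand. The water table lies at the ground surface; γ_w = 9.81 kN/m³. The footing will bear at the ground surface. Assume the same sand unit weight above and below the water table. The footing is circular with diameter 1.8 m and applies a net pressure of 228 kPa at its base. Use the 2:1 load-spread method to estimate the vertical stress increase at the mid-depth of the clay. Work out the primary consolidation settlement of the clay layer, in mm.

S_c ≈ 83.8 mm

Mid-depth of clay below the ground surface: z = 1.8 + 7.9/2 = 5.75 m.
Total vertical stress at mid-clay: σ_v = 19×1.8 + 18.3×3.95 = 106.49 kPa.
Pore pressure: u = 9.81×(5.75 − 0) = 56.408 kPa.
Initial effective stress: σ'_0 = σ_v − u = 106.49 − 56.408 = 50.082 kPa.
Stress increase at mid-clay by the 2:1 spreading method:
Δσ ≈ qD²/(D+z)² = 228×1.8²/(1.8+5.75)² = 12.959 kPa
Final effective stress: σ'_f = σ'_0 + Δσ = 50.082 + 12.959 = 63.041 kPa.
Normally consolidated clay, so the full stress increment lies on the virgin compression line:
S_c = C_c·H/(1+e₀)·log₁₀(σ'_f/σ'_0) = 0.19×7.9/(1+0.79)×log₁₀(63.041/50.082)
    = 0.83855 × 0.099941 = 0.08381 m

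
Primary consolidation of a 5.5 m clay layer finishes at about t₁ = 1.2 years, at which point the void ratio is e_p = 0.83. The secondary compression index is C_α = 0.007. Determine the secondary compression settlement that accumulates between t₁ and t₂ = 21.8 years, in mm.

Secondary compression: S_s = C_α·H/(1+e_p)·log₁₀(t₂/t₁)
S_s = 0.007×5.5/(1+0.83)×log₁₀(21.8/1.2)
    = 0.02104 × 1.259 = 0.02649 m

S_s ≈ 26.5 mm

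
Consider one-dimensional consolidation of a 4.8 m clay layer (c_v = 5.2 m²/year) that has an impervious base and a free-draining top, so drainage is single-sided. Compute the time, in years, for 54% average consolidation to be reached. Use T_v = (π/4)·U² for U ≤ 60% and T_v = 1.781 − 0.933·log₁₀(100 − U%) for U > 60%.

t ≈ 1.01 years

Drainage path length: H_d = H = 4.8 m (single drainage).
U ≤ 60%: T_v = (π/4)·U² = (π/4)×0.54² = 0.22902.
t = T_v·H_d²/c_v = 0.22902×4.8²/5.2 = 1.015 years.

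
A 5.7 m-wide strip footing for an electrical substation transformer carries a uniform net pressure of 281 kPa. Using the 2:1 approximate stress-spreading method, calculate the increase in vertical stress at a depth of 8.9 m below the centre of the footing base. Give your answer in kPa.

Δσ_z ≈ 110 kPa

By the 2:1 method the load spreads at 1 horizontal : 2 vertical, so at depth z the loaded area has grown by z in each plan dimension:
Δσ = qB/(B+z) = 281×5.7/(5.7+8.9) = 109.71 kPa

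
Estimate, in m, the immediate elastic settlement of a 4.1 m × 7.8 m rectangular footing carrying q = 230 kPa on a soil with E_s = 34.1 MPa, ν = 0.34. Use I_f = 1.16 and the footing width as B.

S_e ≈ 0.0284 m

Immediate (elastic) settlement: S_e = q·B·(1−ν²)/E_s · I_f.
E_s = 34.1 MPa = 34100 kPa.
S_e = 230 × 4.1 × (1 − 0.34²) / 34100 × 1.16
    = 230 × 4.1 × 0.8844 / 34100 × 1.16
    = 0.02837 m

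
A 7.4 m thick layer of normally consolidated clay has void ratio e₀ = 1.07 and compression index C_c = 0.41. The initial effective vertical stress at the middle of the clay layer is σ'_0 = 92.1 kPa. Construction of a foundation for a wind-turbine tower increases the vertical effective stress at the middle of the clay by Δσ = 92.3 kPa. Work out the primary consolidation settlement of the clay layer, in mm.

S_c ≈ 442 mm

Final effective stress: σ'_f = σ'_0 + Δσ = 92.1 + 92.3 = 184.4 kPa.
Normally consolidated clay, so the full stress increment lies on the virgin compression line:
S_c = C_c·H/(1+e₀)·log₁₀(σ'_f/σ'_0) = 0.41×7.4/(1+1.07)×log₁₀(184.4/92.1)
    = 1.4657 × 0.3015 = 0.4419 m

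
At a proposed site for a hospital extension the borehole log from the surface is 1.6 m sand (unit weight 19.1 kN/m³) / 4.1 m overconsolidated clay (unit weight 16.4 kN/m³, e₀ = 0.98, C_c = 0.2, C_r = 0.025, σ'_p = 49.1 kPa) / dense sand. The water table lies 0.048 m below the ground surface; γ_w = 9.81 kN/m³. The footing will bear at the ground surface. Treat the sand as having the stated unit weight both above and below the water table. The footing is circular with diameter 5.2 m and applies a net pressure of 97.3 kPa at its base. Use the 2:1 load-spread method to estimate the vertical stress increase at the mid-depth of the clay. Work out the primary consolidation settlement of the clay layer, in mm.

S_c ≈ 55.2 mm

Mid-depth of clay below the ground surface: z = 1.6 + 4.1/2 = 3.65 m.
Total vertical stress at mid-clay: σ_v = 19.1×1.6 + 16.4×2.05 = 64.18 kPa.
Pore pressure: u = 9.81×(3.65 − 0.048) = 35.336 kPa.
Initial effective stress: σ'_0 = σ_v − u = 64.18 − 35.336 = 28.844 kPa.
Stress increase at mid-clay by the 2:1 spreading method:
Δσ ≈ qD²/(D+z)² = 97.3×5.2²/(5.2+3.65)² = 33.592 kPa
Final effective stress: σ'_f = 28.844 + 33.592 = 62.436 kPa.
σ'_f = 62.436 > σ'_p = 49.1 kPa, so the stress path crosses the preconsolidation pressure — recompression up to σ'_p, then virgin compression beyond:
S_c = H/(1+e₀)·[C_r·log₁₀(σ'_p/σ'_0) + C_c·log₁₀(σ'_f/σ'_p)]
    = 4.1/1.98 × [0.025×log₁₀(49.1/28.844) + 0.2×log₁₀(62.436/49.1)]
    = 2.0707 × [0.0057757 + 0.020871] = 0.05518 m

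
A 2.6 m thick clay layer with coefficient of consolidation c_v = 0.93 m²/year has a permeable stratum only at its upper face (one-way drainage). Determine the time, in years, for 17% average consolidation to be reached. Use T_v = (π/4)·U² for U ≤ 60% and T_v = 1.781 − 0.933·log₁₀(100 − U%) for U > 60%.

t ≈ 0.165 years

Drainage path length: H_d = H = 2.6 m (single drainage).
U ≤ 60%: T_v = (π/4)·U² = (π/4)×0.17² = 0.022698.
t = T_v·H_d²/c_v = 0.022698×2.6²/0.93 = 0.165 years.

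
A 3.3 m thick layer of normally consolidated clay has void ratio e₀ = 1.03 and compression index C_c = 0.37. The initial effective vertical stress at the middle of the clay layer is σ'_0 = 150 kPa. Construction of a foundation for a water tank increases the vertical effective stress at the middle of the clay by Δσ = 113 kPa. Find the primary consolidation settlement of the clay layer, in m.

Final effective stress: σ'_f = σ'_0 + Δσ = 150 + 113 = 263 kPa.
Normally consolidated clay, so the full stress increment lies on the virgin compression line:
S_c = C_c·H/(1+e₀)·log₁₀(σ'_f/σ'_0) = 0.37×3.3/(1+1.03)×log₁₀(263/150)
    = 0.60148 × 0.24386 = 0.1467 m

S_c ≈ 0.147 m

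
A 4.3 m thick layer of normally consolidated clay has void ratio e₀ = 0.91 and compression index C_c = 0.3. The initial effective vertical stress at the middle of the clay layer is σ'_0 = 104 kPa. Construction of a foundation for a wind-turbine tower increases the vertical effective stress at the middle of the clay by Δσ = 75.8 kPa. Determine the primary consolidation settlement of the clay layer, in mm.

Final effective stress: σ'_f = σ'_0 + Δσ = 104 + 75.8 = 179.8 kPa.
Normally consolidated clay, so the full stress increment lies on the virgin compression line:
S_c = C_c·H/(1+e₀)·log₁₀(σ'_f/σ'_0) = 0.3×4.3/(1+0.91)×log₁₀(179.8/104)
    = 0.67539 × 0.23776 = 0.1606 m

S_c ≈ 161 mm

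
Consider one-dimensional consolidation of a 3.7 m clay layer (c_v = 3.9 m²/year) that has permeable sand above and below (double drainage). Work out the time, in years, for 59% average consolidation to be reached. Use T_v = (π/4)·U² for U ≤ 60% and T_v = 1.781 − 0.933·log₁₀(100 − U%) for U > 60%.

t ≈ 0.24 years

Drainage path length: H_d = H/2 = 1.85 m (double drainage).
U ≤ 60%: T_v = (π/4)·U² = (π/4)×0.59² = 0.2734.
t = T_v·H_d²/c_v = 0.2734×1.85²/3.9 = 0.2399 years.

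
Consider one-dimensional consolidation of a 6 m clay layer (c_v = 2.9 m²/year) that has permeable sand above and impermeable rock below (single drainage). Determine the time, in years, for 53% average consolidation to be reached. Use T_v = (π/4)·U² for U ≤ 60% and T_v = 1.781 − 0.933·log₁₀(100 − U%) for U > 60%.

t ≈ 2.74 years

Drainage path length: H_d = H = 6 m (single drainage).
U ≤ 60%: T_v = (π/4)·U² = (π/4)×0.53² = 0.22062.
t = T_v·H_d²/c_v = 0.22062×6²/2.9 = 2.739 years.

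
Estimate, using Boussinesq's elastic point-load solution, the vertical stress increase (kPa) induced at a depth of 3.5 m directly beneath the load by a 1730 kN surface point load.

Δσ_z ≈ 67.4 kPa

Boussinesq vertical stress below a point load on an elastic half-space:
Δσ_z = 3P/(2πz²) · [1 + (r/z)²]^(−5/2)
r/z = 0/3.5 = 0; [1+(r/z)²]^(−5/2) = 1.
Δσ_z = 3×1730/(2π×3.5²) × 1 = 67.43 × 1 = 67.43 kPa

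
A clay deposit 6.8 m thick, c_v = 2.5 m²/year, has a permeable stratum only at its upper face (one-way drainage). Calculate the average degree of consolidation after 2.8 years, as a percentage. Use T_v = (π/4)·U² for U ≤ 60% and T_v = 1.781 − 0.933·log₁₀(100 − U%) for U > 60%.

Drainage path length: H_d = H = 6.8 m (single drainage).
T_v = c_v·t/H_d² = 2.5×2.8/6.8² = 0.15138.
T_v = 0.15138 corresponds to the U ≤ 60% branch:
U = √(4T_v/π) = 0.439

U ≈ 43.9 %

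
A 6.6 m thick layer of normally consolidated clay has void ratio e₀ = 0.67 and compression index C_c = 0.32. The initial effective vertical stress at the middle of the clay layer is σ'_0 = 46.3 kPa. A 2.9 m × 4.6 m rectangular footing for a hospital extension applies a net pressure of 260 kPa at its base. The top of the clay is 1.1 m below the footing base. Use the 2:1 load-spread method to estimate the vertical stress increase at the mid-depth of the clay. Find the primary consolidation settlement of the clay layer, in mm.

S_c ≈ 418 mm

Mid-depth of clay below the footing base: z = 1.1 + 6.6/2 = 4.4 m.
Stress increase at mid-clay by the 2:1 spreading method:
Δσ = qBL/((B+z)(L+z)) = 260×2.9×4.6/((2.9+4.4)(4.6+4.4)) = 52.791 kPa
Final effective stress: σ'_f = σ'_0 + Δσ = 46.3 + 52.791 = 99.091 kPa.
Normally consolidated clay, so the full stress increment lies on the virgin compression line:
S_c = C_c·H/(1+e₀)·log₁₀(σ'_f/σ'_0) = 0.32×6.6/(1+0.67)×log₁₀(99.091/46.3)
    = 1.2647 × 0.33045 = 0.4179 m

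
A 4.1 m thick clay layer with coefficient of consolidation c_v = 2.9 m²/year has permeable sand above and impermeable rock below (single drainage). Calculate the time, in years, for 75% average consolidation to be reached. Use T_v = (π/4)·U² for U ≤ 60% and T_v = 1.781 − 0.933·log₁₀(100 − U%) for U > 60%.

t ≈ 2.76 years

Drainage path length: H_d = H = 4.1 m (single drainage).
U > 60%: T_v = 1.781 − 0.933·log₁₀(100 − 75) = 0.47672.
t = T_v·H_d²/c_v = 0.47672×4.1²/2.9 = 2.763 years.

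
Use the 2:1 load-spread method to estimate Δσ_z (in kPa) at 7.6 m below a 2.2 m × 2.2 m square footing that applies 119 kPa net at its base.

Δσ_z ≈ 6 kPa

By the 2:1 method the load spreads at 1 horizontal : 2 vertical, so at depth z the loaded area has grown by z in each plan dimension:
Δσ = qBL/((B+z)(L+z)) = 119×2.2×2.2/((2.2+7.6)(2.2+7.6)) = 5.9971 kPa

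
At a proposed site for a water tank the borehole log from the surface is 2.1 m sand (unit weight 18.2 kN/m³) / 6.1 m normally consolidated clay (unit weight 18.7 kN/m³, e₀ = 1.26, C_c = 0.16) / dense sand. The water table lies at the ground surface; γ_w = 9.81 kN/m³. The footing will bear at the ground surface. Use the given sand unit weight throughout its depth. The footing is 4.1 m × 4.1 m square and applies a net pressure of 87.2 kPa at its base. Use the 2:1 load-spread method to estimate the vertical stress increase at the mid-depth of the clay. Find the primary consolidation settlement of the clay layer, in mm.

Mid-depth of clay below the ground surface: z = 2.1 + 6.1/2 = 5.15 m.
Total vertical stress at mid-clay: σ_v = 18.2×2.1 + 18.7×3.05 = 95.255 kPa.
Pore pressure: u = 9.81×(5.15 − 0) = 50.522 kPa.
Initial effective stress: σ'_0 = σ_v − u = 95.255 − 50.522 = 44.733 kPa.
Stress increase at mid-clay by the 2:1 spreading method:
Δσ = qBL/((B+z)(L+z)) = 87.2×4.1×4.1/((4.1+5.15)(4.1+5.15)) = 17.132 kPa
Final effective stress: σ'_f = σ'_0 + Δσ = 44.733 + 17.132 = 61.865 kPa.
Normally consolidated clay, so the full stress increment lies on the virgin compression line:
S_c = C_c·H/(1+e₀)·log₁₀(σ'_f/σ'_0) = 0.16×6.1/(1+1.26)×log₁₀(61.865/44.733)
    = 0.43186 × 0.14082 = 0.06081 m

S_c ≈ 60.8 mm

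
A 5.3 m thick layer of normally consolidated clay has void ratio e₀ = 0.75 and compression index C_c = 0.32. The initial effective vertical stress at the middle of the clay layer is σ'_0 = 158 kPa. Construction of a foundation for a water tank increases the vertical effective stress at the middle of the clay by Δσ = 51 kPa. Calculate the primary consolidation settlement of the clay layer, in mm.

Final effective stress: σ'_f = σ'_0 + Δσ = 158 + 51 = 209 kPa.
Normally consolidated clay, so the full stress increment lies on the virgin compression line:
S_c = C_c·H/(1+e₀)·log₁₀(σ'_f/σ'_0) = 0.32×5.3/(1+0.75)×log₁₀(209/158)
    = 0.96914 × 0.12149 = 0.1177 m

S_c ≈ 118 mm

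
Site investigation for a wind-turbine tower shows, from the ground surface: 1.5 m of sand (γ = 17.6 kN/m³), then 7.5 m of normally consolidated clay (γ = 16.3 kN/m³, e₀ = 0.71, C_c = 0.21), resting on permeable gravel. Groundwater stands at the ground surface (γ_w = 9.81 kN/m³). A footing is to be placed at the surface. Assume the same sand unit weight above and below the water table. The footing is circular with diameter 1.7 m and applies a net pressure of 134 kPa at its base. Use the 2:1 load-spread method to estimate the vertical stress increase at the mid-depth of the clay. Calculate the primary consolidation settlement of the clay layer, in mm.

S_c ≈ 80.4 mm

Mid-depth of clay below the ground surface: z = 1.5 + 7.5/2 = 5.25 m.
Total vertical stress at mid-clay: σ_v = 17.6×1.5 + 16.3×3.75 = 87.525 kPa.
Pore pressure: u = 9.81×(5.25 − 0) = 51.503 kPa.
Initial effective stress: σ'_0 = σ_v − u = 87.525 − 51.503 = 36.022 kPa.
Stress increase at mid-clay by the 2:1 spreading method:
Δσ ≈ qD²/(D+z)² = 134×1.7²/(1.7+5.25)² = 8.0174 kPa
Final effective stress: σ'_f = σ'_0 + Δσ = 36.022 + 8.0174 = 44.039 kPa.
Normally consolidated clay, so the full stress increment lies on the virgin compression line:
S_c = C_c·H/(1+e₀)·log₁₀(σ'_f/σ'_0) = 0.21×7.5/(1+0.71)×log₁₀(44.039/36.022)
    = 0.92105 × 0.08727 = 0.08038 m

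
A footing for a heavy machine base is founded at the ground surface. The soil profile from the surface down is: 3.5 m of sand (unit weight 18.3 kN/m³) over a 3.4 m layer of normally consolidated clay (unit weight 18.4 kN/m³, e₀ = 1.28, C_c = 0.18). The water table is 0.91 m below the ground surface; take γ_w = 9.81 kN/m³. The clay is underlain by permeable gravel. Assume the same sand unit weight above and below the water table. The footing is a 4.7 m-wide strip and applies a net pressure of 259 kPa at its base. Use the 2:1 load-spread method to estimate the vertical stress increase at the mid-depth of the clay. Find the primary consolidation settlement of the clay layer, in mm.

Mid-depth of clay below the ground surface: z = 3.5 + 3.4/2 = 5.2 m.
Total vertical stress at mid-clay: σ_v = 18.3×3.5 + 18.4×1.7 = 95.33 kPa.
Pore pressure: u = 9.81×(5.2 − 0.91) = 42.085 kPa.
Initial effective stress: σ'_0 = σ_v − u = 95.33 − 42.085 = 53.245 kPa.
Stress increase at mid-clay by the 2:1 spreading method:
Δσ = qB/(B+z) = 259×4.7/(4.7+5.2) = 122.96 kPa
Final effective stress: σ'_f = σ'_0 + Δσ = 53.245 + 122.96 = 176.2 kPa.
Normally consolidated clay, so the full stress increment lies on the virgin compression line:
S_c = C_c·H/(1+e₀)·log₁₀(σ'_f/σ'_0) = 0.18×3.4/(1+1.28)×log₁₀(176.2/53.245)
    = 0.26842 × 0.51973 = 0.1395 m

S_c ≈ 140 mm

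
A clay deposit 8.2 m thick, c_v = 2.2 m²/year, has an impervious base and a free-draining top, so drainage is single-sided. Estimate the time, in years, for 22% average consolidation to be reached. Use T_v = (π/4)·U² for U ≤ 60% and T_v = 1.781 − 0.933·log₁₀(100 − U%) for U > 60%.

Drainage path length: H_d = H = 8.2 m (single drainage).
U ≤ 60%: T_v = (π/4)·U² = (π/4)×0.22² = 0.038013.
t = T_v·H_d²/c_v = 0.038013×8.2²/2.2 = 1.162 years.

t ≈ 1.16 years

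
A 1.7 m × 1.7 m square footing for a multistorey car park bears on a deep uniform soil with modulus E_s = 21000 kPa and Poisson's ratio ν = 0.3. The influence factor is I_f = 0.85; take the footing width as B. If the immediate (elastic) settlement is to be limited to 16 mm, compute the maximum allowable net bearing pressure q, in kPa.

S_e = q·B·(1−ν²)/E_s · I_f  ⇒  q = S_e·E_s / (B·(1−ν²)·I_f).
q = 0.016 × 21000 / (1.7 × 0.91 × 0.85) = 255.5 kPa

q ≈ 256 kPa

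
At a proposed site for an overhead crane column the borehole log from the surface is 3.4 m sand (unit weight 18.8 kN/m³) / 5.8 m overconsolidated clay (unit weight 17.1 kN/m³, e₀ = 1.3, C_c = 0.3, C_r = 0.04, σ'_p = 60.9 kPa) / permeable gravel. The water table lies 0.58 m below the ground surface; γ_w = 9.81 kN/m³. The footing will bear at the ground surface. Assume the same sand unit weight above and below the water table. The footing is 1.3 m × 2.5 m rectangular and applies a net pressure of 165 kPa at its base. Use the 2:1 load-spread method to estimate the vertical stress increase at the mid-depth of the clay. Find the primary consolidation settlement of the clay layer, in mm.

S_c ≈ 26.1 mm

Mid-depth of clay below the ground surface: z = 3.4 + 5.8/2 = 6.3 m.
Total vertical stress at mid-clay: σ_v = 18.8×3.4 + 17.1×2.9 = 113.51 kPa.
Pore pressure: u = 9.81×(6.3 − 0.58) = 56.113 kPa.
Initial effective stress: σ'_0 = σ_v − u = 113.51 − 56.113 = 57.397 kPa.
Stress increase at mid-clay by the 2:1 spreading method:
Δσ = qBL/((B+z)(L+z)) = 165×1.3×2.5/((1.3+6.3)(2.5+6.3)) = 8.0181 kPa
Final effective stress: σ'_f = 57.397 + 8.0181 = 65.415 kPa.
σ'_f = 65.415 > σ'_p = 60.9 kPa, so the stress path crosses the preconsolidation pressure — recompression up to σ'_p, then virgin compression beyond:
S_c = H/(1+e₀)·[C_r·log₁₀(σ'_p/σ'_0) + C_c·log₁₀(σ'_f/σ'_p)]
    = 5.8/2.3 × [0.04×log₁₀(60.9/57.397) + 0.3×log₁₀(65.415/60.9)]
    = 2.5217 × [0.0010291 + 0.009318] = 0.02609 m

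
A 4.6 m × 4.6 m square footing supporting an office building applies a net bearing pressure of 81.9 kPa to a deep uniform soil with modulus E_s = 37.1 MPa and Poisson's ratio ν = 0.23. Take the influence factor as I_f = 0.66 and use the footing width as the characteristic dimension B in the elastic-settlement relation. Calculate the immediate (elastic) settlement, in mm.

S_e ≈ 6.35 mm

Immediate (elastic) settlement: S_e = q·B·(1−ν²)/E_s · I_f.
E_s = 37.1 MPa = 37100 kPa.
S_e = 81.9 × 4.6 × (1 − 0.23²) / 37100 × 0.66
    = 81.9 × 4.6 × 0.9471 / 37100 × 0.66
    = 0.006348 m = 6.348 mm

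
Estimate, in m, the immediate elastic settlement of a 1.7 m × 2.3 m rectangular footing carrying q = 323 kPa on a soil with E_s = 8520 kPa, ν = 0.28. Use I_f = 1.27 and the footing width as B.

Immediate (elastic) settlement: S_e = q·B·(1−ν²)/E_s · I_f.
S_e = 323 × 1.7 × (1 − 0.28²) / 8520 × 1.27
    = 323 × 1.7 × 0.9216 / 8520 × 1.27
    = 0.07543 m

S_e ≈ 0.0754 m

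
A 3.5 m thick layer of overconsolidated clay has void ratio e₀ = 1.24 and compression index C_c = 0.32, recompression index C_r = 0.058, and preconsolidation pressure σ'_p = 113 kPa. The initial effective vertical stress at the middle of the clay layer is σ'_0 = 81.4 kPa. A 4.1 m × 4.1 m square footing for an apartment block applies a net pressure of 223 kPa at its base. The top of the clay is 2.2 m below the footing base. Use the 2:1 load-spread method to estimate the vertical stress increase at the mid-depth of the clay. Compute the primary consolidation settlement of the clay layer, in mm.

Mid-depth of clay below the footing base: z = 2.2 + 3.5/2 = 3.95 m.
Stress increase at mid-clay by the 2:1 spreading method:
Δσ = qBL/((B+z)(L+z)) = 223×4.1×4.1/((4.1+3.95)(4.1+3.95)) = 57.847 kPa
Final effective stress: σ'_f = 81.4 + 57.847 = 139.25 kPa.
σ'_f = 139.25 > σ'_p = 113 kPa, so the stress path crosses the preconsolidation pressure — recompression up to σ'_p, then virgin compression beyond:
S_c = H/(1+e₀)·[C_r·log₁₀(σ'_p/σ'_0) + C_c·log₁₀(σ'_f/σ'_p)]
    = 3.5/2.24 × [0.058×log₁₀(113/81.4) + 0.32×log₁₀(139.25/113)]
    = 1.5625 × [0.0082623 + 0.029029] = 0.05827 m

S_c ≈ 58.3 mm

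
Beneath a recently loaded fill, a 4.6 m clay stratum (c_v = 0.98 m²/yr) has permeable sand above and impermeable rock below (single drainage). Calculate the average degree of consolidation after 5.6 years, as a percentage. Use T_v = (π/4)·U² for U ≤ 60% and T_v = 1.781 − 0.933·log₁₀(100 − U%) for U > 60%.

U ≈ 57.5 %

Drainage path length: H_d = H = 4.6 m (single drainage).
T_v = c_v·t/H_d² = 0.98×5.6/4.6² = 0.25936.
T_v = 0.25936 corresponds to the U ≤ 60% branch:
U = √(4T_v/π) = 0.5747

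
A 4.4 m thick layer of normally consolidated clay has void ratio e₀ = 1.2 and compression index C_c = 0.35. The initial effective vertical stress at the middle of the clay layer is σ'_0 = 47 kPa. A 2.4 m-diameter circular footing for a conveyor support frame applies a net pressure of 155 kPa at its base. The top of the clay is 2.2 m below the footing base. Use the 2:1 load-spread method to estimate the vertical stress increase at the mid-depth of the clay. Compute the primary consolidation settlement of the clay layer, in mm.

S_c ≈ 105 mm

Mid-depth of clay below the footing base: z = 2.2 + 4.4/2 = 4.4 m.
Stress increase at mid-clay by the 2:1 spreading method:
Δσ ≈ qD²/(D+z)² = 155×2.4²/(2.4+4.4)² = 19.308 kPa
Final effective stress: σ'_f = σ'_0 + Δσ = 47 + 19.308 = 66.308 kPa.
Normally consolidated clay, so the full stress increment lies on the virgin compression line:
S_c = C_c·H/(1+e₀)·log₁₀(σ'_f/σ'_0) = 0.35×4.4/(1+1.2)×log₁₀(66.308/47)
    = 0.7 × 0.14947 = 0.1046 m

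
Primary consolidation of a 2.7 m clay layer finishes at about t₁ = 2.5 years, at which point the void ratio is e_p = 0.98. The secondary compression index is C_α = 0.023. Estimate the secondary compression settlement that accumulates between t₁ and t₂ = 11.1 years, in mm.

Secondary compression: S_s = C_α·H/(1+e_p)·log₁₀(t₂/t₁)
S_s = 0.023×2.7/(1+0.98)×log₁₀(11.1/2.5)
    = 0.03136 × 0.6474 = 0.0203 m

S_s ≈ 20.3 mm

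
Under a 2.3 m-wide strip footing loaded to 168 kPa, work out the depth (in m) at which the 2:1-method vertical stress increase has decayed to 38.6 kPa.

z ≈ 7.71 m

2:1 spreading — at depth z the loaded area has grown by z in each plan dimension:
qB/(B+z) = Δσ_z ⇒ z = qB/Δσ_z − B = 168×2.3/38.6 − 2.3 = 7.71 m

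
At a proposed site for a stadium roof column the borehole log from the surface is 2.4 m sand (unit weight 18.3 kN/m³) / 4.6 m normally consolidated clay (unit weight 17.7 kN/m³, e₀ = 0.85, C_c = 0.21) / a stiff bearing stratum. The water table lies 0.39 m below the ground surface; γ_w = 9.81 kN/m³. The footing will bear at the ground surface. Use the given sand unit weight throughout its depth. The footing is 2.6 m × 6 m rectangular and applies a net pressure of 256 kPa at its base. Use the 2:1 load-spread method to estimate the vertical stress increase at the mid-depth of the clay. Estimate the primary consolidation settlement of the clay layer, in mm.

Mid-depth of clay below the ground surface: z = 2.4 + 4.6/2 = 4.7 m.
Total vertical stress at mid-clay: σ_v = 18.3×2.4 + 17.7×2.3 = 84.63 kPa.
Pore pressure: u = 9.81×(4.7 − 0.39) = 42.281 kPa.
Initial effective stress: σ'_0 = σ_v − u = 84.63 − 42.281 = 42.349 kPa.
Stress increase at mid-clay by the 2:1 spreading method:
Δσ = qBL/((B+z)(L+z)) = 256×2.6×6/((2.6+4.7)(6+4.7)) = 51.128 kPa
Final effective stress: σ'_f = σ'_0 + Δσ = 42.349 + 51.128 = 93.477 kPa.
Normally consolidated clay, so the full stress increment lies on the virgin compression line:
S_c = C_c·H/(1+e₀)·log₁₀(σ'_f/σ'_0) = 0.21×4.6/(1+0.85)×log₁₀(93.477/42.349)
    = 0.52216 × 0.34386 = 0.1795 m

S_c ≈ 180 mm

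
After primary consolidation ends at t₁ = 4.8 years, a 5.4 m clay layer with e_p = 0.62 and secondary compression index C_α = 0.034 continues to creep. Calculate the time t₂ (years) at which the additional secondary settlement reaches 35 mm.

S_s = C_α·H/(1+e_p)·log₁₀(t₂/t₁) ⇒ log₁₀(t₂/t₁) = S_s·(1+e_p)/(C_α·H).
log₁₀(t₂/t₁) = 0.035 × (1+0.62) / (0.034×5.4) = 0.3088
t₂ = t₁ × 10^0.3088 = 4.8 × 2.036 = 9.774 years

t₂ ≈ 9.77 years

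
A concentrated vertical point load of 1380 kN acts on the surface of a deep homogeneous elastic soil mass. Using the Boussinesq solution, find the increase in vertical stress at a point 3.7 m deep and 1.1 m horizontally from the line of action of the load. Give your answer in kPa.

Δσ_z ≈ 38.9 kPa

Boussinesq vertical stress below a point load on an elastic half-space:
Δσ_z = 3P/(2πz²) · [1 + (r/z)²]^(−5/2)
r/z = 1.1/3.7 = 0.2973; [1+(r/z)²]^(−5/2) = 0.80918.
Δσ_z = 3×1380/(2π×3.7²) × 0.80918 = 48.13 × 0.80918 = 38.95 kPa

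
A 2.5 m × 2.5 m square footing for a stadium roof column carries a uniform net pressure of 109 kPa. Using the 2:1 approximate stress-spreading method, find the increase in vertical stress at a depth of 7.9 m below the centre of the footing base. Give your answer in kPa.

Δσ_z ≈ 6.3 kPa

By the 2:1 method the load spreads at 1 horizontal : 2 vertical, so at depth z the loaded area has grown by z in each plan dimension:
Δσ = qBL/((B+z)(L+z)) = 109×2.5×2.5/((2.5+7.9)(2.5+7.9)) = 6.2985 kPa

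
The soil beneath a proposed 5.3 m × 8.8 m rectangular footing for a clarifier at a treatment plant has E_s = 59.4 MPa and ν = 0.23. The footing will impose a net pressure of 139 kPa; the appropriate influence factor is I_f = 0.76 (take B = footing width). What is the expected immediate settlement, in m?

Immediate (elastic) settlement: S_e = q·B·(1−ν²)/E_s · I_f.
E_s = 59.4 MPa = 59400 kPa.
S_e = 139 × 5.3 × (1 − 0.23²) / 59400 × 0.76
    = 139 × 5.3 × 0.9471 / 59400 × 0.76
    = 0.008927 m

S_e ≈ 0.00893 m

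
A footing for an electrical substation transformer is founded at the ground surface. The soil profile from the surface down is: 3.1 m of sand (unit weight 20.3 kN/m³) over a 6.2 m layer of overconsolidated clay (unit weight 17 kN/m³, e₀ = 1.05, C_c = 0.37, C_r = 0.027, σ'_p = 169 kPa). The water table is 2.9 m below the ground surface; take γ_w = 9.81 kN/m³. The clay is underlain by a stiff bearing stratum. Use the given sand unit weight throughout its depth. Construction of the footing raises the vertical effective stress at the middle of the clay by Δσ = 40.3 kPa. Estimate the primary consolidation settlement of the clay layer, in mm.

S_c ≈ 14 mm

Mid-depth of clay below the ground surface: z = 3.1 + 6.2/2 = 6.2 m.
Total vertical stress at mid-clay: σ_v = 20.3×3.1 + 17×3.1 = 115.63 kPa.
Pore pressure: u = 9.81×(6.2 − 2.9) = 32.373 kPa.
Initial effective stress: σ'_0 = σ_v − u = 115.63 − 32.373 = 83.257 kPa.
Final effective stress: σ'_f = 83.257 + 40.3 = 123.56 kPa.
σ'_f = 123.56 ≤ σ'_p = 169 kPa, so the clay remains overconsolidated and only the recompression index applies:
S_c = C_r·H/(1+e₀)·log₁₀(σ'_f/σ'_0) = 0.027×6.2/2.05×log₁₀(123.56/83.257)
    = 0.081659 × 0.17146 = 0.014 m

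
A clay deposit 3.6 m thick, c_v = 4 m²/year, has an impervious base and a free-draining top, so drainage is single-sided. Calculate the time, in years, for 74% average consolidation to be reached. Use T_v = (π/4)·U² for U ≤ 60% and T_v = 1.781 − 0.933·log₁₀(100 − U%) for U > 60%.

Drainage path length: H_d = H = 3.6 m (single drainage).
U > 60%: T_v = 1.781 − 0.933·log₁₀(100 − 74) = 0.46083.
t = T_v·H_d²/c_v = 0.46083×3.6²/4 = 1.493 years.

t ≈ 1.49 years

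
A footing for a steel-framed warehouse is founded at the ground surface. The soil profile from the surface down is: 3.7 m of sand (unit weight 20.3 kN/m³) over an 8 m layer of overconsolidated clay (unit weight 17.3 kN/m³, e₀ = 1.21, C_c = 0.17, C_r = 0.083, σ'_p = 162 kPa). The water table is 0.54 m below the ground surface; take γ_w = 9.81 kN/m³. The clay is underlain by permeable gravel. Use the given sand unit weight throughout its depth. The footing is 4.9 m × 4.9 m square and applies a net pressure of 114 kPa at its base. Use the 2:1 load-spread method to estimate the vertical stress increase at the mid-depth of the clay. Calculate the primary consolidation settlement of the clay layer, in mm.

S_c ≈ 27.3 mm

Mid-depth of clay below the ground surface: z = 3.7 + 8/2 = 7.7 m.
Total vertical stress at mid-clay: σ_v = 20.3×3.7 + 17.3×4 = 144.31 kPa.
Pore pressure: u = 9.81×(7.7 − 0.54) = 70.24 kPa.
Initial effective stress: σ'_0 = σ_v − u = 144.31 − 70.24 = 74.07 kPa.
Stress increase at mid-clay by the 2:1 spreading method:
Δσ = qBL/((B+z)(L+z)) = 114×4.9×4.9/((4.9+7.7)(4.9+7.7)) = 17.241 kPa
Final effective stress: σ'_f = 74.07 + 17.241 = 91.311 kPa.
σ'_f = 91.311 ≤ σ'_p = 162 kPa, so the clay remains overconsolidated and only the recompression index applies:
S_c = C_r·H/(1+e₀)·log₁₀(σ'_f/σ'_0) = 0.083×8/2.21×log₁₀(91.311/74.07)
    = 0.30045 × 0.090881 = 0.02731 m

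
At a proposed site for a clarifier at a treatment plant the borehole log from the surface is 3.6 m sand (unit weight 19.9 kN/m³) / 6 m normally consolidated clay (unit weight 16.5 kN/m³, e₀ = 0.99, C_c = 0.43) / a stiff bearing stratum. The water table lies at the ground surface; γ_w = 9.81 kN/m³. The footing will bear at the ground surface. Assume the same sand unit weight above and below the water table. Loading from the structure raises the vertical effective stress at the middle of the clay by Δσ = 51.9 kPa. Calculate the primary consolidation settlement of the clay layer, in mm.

Mid-depth of clay below the ground surface: z = 3.6 + 6/2 = 6.6 m.
Total vertical stress at mid-clay: σ_v = 19.9×3.6 + 16.5×3 = 121.14 kPa.
Pore pressure: u = 9.81×(6.6 − 0) = 64.746 kPa.
Initial effective stress: σ'_0 = σ_v − u = 121.14 − 64.746 = 56.394 kPa.
Final effective stress: σ'_f = σ'_0 + Δσ = 56.394 + 51.9 = 108.29 kPa.
Normally consolidated clay, so the full stress increment lies on the virgin compression line:
S_c = C_c·H/(1+e₀)·log₁₀(σ'_f/σ'_0) = 0.43×6/(1+0.99)×log₁₀(108.29/56.394)
    = 1.2965 × 0.28336 = 0.3674 m

S_c ≈ 367 mm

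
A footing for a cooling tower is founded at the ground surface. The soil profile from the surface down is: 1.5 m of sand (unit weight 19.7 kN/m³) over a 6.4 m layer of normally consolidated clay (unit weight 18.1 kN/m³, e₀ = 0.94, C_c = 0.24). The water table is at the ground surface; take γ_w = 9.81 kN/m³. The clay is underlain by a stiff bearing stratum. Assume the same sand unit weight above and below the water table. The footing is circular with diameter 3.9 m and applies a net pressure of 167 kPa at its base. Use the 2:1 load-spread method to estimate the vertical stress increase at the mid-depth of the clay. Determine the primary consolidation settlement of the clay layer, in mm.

S_c ≈ 208 mm

Mid-depth of clay below the ground surface: z = 1.5 + 6.4/2 = 4.7 m.
Total vertical stress at mid-clay: σ_v = 19.7×1.5 + 18.1×3.2 = 87.47 kPa.
Pore pressure: u = 9.81×(4.7 − 0) = 46.107 kPa.
Initial effective stress: σ'_0 = σ_v − u = 87.47 − 46.107 = 41.363 kPa.
Stress increase at mid-clay by the 2:1 spreading method:
Δσ ≈ qD²/(D+z)² = 167×3.9²/(3.9+4.7)² = 34.344 kPa
Final effective stress: σ'_f = σ'_0 + Δσ = 41.363 + 34.344 = 75.707 kPa.
Normally consolidated clay, so the full stress increment lies on the virgin compression line:
S_c = C_c·H/(1+e₀)·log₁₀(σ'_f/σ'_0) = 0.24×6.4/(1+0.94)×log₁₀(75.707/41.363)
    = 0.79175 × 0.26252 = 0.2079 m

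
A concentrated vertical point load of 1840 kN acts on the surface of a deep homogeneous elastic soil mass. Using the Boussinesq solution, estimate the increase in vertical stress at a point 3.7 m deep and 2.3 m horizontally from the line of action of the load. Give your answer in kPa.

Boussinesq vertical stress below a point load on an elastic half-space:
Δσ_z = 3P/(2πz²) · [1 + (r/z)²]^(−5/2)
r/z = 2.3/3.7 = 0.62162; [1+(r/z)²]^(−5/2) = 0.44184.
Δσ_z = 3×1840/(2π×3.7²) × 0.44184 = 64.174 × 0.44184 = 28.35 kPa

Δσ_z ≈ 28.4 kPa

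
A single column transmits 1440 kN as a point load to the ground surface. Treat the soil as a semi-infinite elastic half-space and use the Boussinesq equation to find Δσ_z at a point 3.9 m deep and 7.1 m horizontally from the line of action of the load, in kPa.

Δσ_z ≈ 1.17 kPa

Boussinesq vertical stress below a point load on an elastic half-space:
Δσ_z = 3P/(2πz²) · [1 + (r/z)²]^(−5/2)
r/z = 7.1/3.9 = 1.8205; [1+(r/z)²]^(−5/2) = 0.025866.
Δσ_z = 3×1440/(2π×3.9²) × 0.025866 = 45.204 × 0.025866 = 1.169 kPa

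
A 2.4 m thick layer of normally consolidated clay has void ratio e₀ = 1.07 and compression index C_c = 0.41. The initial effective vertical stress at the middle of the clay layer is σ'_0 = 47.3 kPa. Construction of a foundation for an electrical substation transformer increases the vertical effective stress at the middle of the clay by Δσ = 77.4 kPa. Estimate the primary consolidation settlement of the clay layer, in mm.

Final effective stress: σ'_f = σ'_0 + Δσ = 47.3 + 77.4 = 124.7 kPa.
Normally consolidated clay, so the full stress increment lies on the virgin compression line:
S_c = C_c·H/(1+e₀)·log₁₀(σ'_f/σ'_0) = 0.41×2.4/(1+1.07)×log₁₀(124.7/47.3)
    = 0.47536 × 0.42101 = 0.2001 m

S_c ≈ 200 mm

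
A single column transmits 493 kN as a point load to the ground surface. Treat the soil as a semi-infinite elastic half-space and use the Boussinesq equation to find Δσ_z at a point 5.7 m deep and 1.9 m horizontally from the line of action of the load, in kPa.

Boussinesq vertical stress below a point load on an elastic half-space:
Δσ_z = 3P/(2πz²) · [1 + (r/z)²]^(−5/2)
r/z = 1.9/5.7 = 0.33333; [1+(r/z)²]^(−5/2) = 0.76843.
Δσ_z = 3×493/(2π×5.7²) × 0.76843 = 7.245 × 0.76843 = 5.567 kPa

Δσ_z ≈ 5.57 kPa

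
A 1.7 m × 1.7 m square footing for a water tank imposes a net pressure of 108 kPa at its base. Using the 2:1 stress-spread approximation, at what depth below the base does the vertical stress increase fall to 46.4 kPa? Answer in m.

z ≈ 0.894 m

2:1 spreading — at depth z the loaded area has grown by z in each plan dimension:
qB²/(B+z)² = Δσ_z ⇒ z = B(√(q/Δσ_z) − 1) = 1.7×(√(108/46.4) − 1) = 0.8936 m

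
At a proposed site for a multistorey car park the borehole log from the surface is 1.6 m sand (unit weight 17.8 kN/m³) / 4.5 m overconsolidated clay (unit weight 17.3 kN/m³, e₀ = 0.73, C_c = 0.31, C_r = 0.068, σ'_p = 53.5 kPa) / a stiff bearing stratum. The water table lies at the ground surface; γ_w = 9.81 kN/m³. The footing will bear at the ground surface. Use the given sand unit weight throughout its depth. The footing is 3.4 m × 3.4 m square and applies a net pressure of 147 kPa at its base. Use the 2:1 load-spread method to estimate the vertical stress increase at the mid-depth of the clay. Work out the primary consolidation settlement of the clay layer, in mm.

Mid-depth of clay below the ground surface: z = 1.6 + 4.5/2 = 3.85 m.
Total vertical stress at mid-clay: σ_v = 17.8×1.6 + 17.3×2.25 = 67.405 kPa.
Pore pressure: u = 9.81×(3.85 − 0) = 37.769 kPa.
Initial effective stress: σ'_0 = σ_v − u = 67.405 − 37.769 = 29.636 kPa.
Stress increase at mid-clay by the 2:1 spreading method:
Δσ = qBL/((B+z)(L+z)) = 147×3.4×3.4/((3.4+3.85)(3.4+3.85)) = 32.33 kPa
Final effective stress: σ'_f = 29.636 + 32.33 = 61.966 kPa.
σ'_f = 61.966 > σ'_p = 53.5 kPa, so the stress path crosses the preconsolidation pressure — recompression up to σ'_p, then virgin compression beyond:
S_c = H/(1+e₀)·[C_r·log₁₀(σ'_p/σ'_0) + C_c·log₁₀(σ'_f/σ'_p)]
    = 4.5/1.73 × [0.068×log₁₀(53.5/29.636) + 0.31×log₁₀(61.966/53.5)]
    = 2.6012 × [0.017444 + 0.019778] = 0.09682 m

S_c ≈ 96.8 mm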